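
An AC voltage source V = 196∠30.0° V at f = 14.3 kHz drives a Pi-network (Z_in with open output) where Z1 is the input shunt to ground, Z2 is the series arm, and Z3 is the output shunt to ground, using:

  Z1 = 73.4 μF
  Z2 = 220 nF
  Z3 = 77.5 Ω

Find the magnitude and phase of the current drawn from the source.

Step 1 — Angular frequency: ω = 2π·f = 2π·1.43e+04 = 8.985e+04 rad/s.
Step 2 — Component impedances:
  Z1: Z = 1/(jωC) = -j/(ω·C) = 0 - j0.1516 Ω
  Z2: Z = 1/(jωC) = -j/(ω·C) = 0 - j50.59 Ω
  Z3: Z = R = 77.5 Ω
Step 3 — With open output, the series arm Z2 and the output shunt Z3 appear in series to ground: Z2 + Z3 = 77.5 - j50.59 Ω.
Step 4 — Parallel with input shunt Z1: Z_in = Z1 || (Z2 + Z3) = 0.0002077 - j0.1515 Ω = 0.1515∠-89.9° Ω.
Step 5 — Source phasor: V = 196∠30.0° V = 169.7 + j98 V.
Step 6 — Ohm's law: I = V / Z_total = (169.7 + j98) / (0.0002077 - j0.1515) = -645.3 + j1121 A.
Step 7 — Convert to polar: |I| = 1294 A, ∠I = 119.9°.

I = 1294∠119.9° A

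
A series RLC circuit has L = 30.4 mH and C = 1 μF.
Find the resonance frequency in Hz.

Step 1 — Resonance condition Im(Z)=0 gives ω₀ = 1/√(LC).
Step 2 — ω₀ = 1/√(0.0304·1e-06) = 5735 rad/s.
Step 3 — f₀ = ω₀/(2π) = 912.8 Hz.

f₀ = 912.8 Hz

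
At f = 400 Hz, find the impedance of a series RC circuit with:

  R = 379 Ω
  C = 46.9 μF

Step 1 — Angular frequency: ω = 2π·f = 2π·400 = 2513 rad/s.
Step 2 — Component impedances:
  R: Z = R = 379 Ω
  C: Z = 1/(jωC) = -j/(ω·C) = 0 - j8.484 Ω
Step 3 — Series combination: Z_total = R + C = 379 - j8.484 Ω = 379.1∠-1.3° Ω.

Z = 379 - j8.484 Ω = 379.1∠-1.3° Ω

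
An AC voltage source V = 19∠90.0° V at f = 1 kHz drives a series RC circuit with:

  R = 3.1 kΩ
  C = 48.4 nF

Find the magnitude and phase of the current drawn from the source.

Step 1 — Angular frequency: ω = 2π·f = 2π·1000 = 6283 rad/s.
Step 2 — Component impedances:
  R: Z = R = 3100 Ω
  C: Z = 1/(jωC) = -j/(ω·C) = 0 - j3288 Ω
Step 3 — Series combination: Z_total = R + C = 3100 - j3288 Ω = 4519∠-46.7° Ω.
Step 4 — Source phasor: V = 19∠90.0° V = 0 + j19 V.
Step 5 — Ohm's law: I = V / Z_total = (0 + j19) / (3100 - j3288) = -0.003059 + j0.002884 A.
Step 6 — Convert to polar: |I| = 0.004204 A, ∠I = 136.7°.

I = 0.004204∠136.7° A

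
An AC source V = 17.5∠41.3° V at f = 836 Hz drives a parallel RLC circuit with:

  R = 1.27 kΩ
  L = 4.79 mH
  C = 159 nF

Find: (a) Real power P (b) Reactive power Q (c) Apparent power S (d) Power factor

Step 1 — Angular frequency: ω = 2π·f = 2π·836 = 5253 rad/s.
Step 2 — Component impedances:
  R: Z = R = 1270 Ω
  L: Z = jωL = j·5253·0.00479 = 0 + j25.16 Ω
  C: Z = 1/(jωC) = -j/(ω·C) = 0 - j1197 Ω
Step 3 — Parallel combination: 1/Z_total = 1/R + 1/L + 1/C; Z_total = 0.5199 + j25.69 Ω = 25.7∠88.8° Ω.
Step 4 — Source phasor: V = 17.5∠41.3° V = 13.15 + j11.55 V.
Step 5 — Current: I = V / Z = 0.4598 - j0.5025 A = 0.6811∠-47.5° A.
Step 6 — Complex power: S = V·I* = 0.2411 + j11.92 VA.
Step 7 — Real power: P = Re(S) = 0.2411 W.
Step 8 — Reactive power: Q = Im(S) = 11.92 VAR.
Step 9 — Apparent power: |S| = 11.92 VA.
Step 10 — Power factor: PF = P/|S| = 0.02023 (lagging).

(a) P = 0.2411 W  (b) Q = 11.92 VAR  (c) S = 11.92 VA  (d) PF = 0.02023 (lagging)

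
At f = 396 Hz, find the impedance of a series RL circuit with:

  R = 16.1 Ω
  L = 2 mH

Step 1 — Angular frequency: ω = 2π·f = 2π·396 = 2488 rad/s.
Step 2 — Component impedances:
  R: Z = R = 16.1 Ω
  L: Z = jωL = j·2488·0.002 = 0 + j4.976 Ω
Step 3 — Series combination: Z_total = R + L = 16.1 + j4.976 Ω = 16.85∠17.2° Ω.

Z = 16.1 + j4.976 Ω = 16.85∠17.2° Ω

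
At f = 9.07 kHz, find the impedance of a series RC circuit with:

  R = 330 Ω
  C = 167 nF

Step 1 — Angular frequency: ω = 2π·f = 2π·9070 = 5.699e+04 rad/s.
Step 2 — Component impedances:
  R: Z = R = 330 Ω
  C: Z = 1/(jωC) = -j/(ω·C) = 0 - j105.1 Ω
Step 3 — Series combination: Z_total = R + C = 330 - j105.1 Ω = 346.3∠-17.7° Ω.

Z = 330 - j105.1 Ω = 346.3∠-17.7° Ω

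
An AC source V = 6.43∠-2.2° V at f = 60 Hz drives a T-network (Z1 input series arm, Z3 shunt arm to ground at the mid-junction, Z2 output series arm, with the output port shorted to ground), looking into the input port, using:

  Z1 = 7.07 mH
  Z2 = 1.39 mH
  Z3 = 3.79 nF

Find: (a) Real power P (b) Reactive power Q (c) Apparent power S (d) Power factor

Step 1 — Angular frequency: ω = 2π·f = 2π·60 = 377 rad/s.
Step 2 — Component impedances:
  Z1: Z = jωL = j·377·0.00707 = 0 + j2.665 Ω
  Z2: Z = jωL = j·377·0.00139 = 0 + j0.524 Ω
  Z3: Z = 1/(jωC) = -j/(ω·C) = 0 - j6.999e+05 Ω
Step 3 — With the output port shorted to ground, the output series arm Z2 runs from the junction to ground; the shunt arm Z3 also runs from the junction to ground. They appear in parallel: Z3 || Z2 = 0 + j0.524 Ω.
Step 4 — Series with input arm Z1: Z_in = Z1 + (Z3 || Z2) = 0 + j3.189 Ω = 3.189∠90.0° Ω.
Step 5 — Source phasor: V = 6.43∠-2.2° V = 6.425 - j0.2468 V.
Step 6 — Current: I = V / Z = -0.07739 - j2.015 A = 2.016∠-92.2° A.
Step 7 — Complex power: S = V·I* = 0 + j12.96 VA.
Step 8 — Real power: P = Re(S) = 0 W.
Step 9 — Reactive power: Q = Im(S) = 12.96 VAR.
Step 10 — Apparent power: |S| = 12.96 VA.
Step 11 — Power factor: PF = P/|S| = 0 (lagging).

(a) P = 0 W  (b) Q = 12.96 VAR  (c) S = 12.96 VA  (d) PF = 0 (lagging)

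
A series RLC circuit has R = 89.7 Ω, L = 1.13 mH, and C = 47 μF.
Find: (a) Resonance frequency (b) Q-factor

Step 1 — Resonance condition Im(Z)=0 gives ω₀ = 1/√(LC).
Step 2 — ω₀ = 1/√(0.00113·4.7e-05) = 4339 rad/s.
Step 3 — f₀ = ω₀/(2π) = 690.6 Hz.
Step 4 — Series Q: Q = ω₀L/R = 4339·0.00113/89.7 = 0.05466.

(a) f₀ = 690.6 Hz  (b) Q = 0.05466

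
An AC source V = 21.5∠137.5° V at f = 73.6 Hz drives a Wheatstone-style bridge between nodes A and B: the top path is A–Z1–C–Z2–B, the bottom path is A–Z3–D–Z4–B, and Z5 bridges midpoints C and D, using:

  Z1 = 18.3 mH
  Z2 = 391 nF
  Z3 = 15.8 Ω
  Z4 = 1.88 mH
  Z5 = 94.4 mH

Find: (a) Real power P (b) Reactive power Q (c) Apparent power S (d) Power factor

Step 1 — Angular frequency: ω = 2π·f = 2π·73.6 = 462.4 rad/s.
Step 2 — Component impedances:
  Z1: Z = jωL = j·462.4·0.0183 = 0 + j8.463 Ω
  Z2: Z = 1/(jωC) = -j/(ω·C) = 0 - j5531 Ω
  Z3: Z = R = 15.8 Ω
  Z4: Z = jωL = j·462.4·0.00188 = 0 + j0.8694 Ω
  Z5: Z = jωL = j·462.4·0.0944 = 0 + j43.65 Ω
Step 3 — Bridge requires nodal analysis (the Z5 bridge couples midpoints C and D, so the two paths cannot be reduced to a simple series/parallel combination). Setting node B to ground and injecting 1 A at node A, the 3-node admittance system at A, C, D solves to V_A = Z_AB = 14.49 + j5.233 Ω = 15.41∠19.9° Ω.
Step 4 — Source phasor: V = 21.5∠137.5° V = -15.85 + j14.53 V.
Step 5 — Current: I = V / Z = -0.6475 + j1.236 A = 1.396∠117.6° A.
Step 6 — Complex power: S = V·I* = 28.22 + j10.19 VA.
Step 7 — Real power: P = Re(S) = 28.22 W.
Step 8 — Reactive power: Q = Im(S) = 10.19 VAR.
Step 9 — Apparent power: |S| = 30 VA.
Step 10 — Power factor: PF = P/|S| = 0.9405 (lagging).

(a) P = 28.22 W  (b) Q = 10.19 VAR  (c) S = 30 VA  (d) PF = 0.9405 (lagging)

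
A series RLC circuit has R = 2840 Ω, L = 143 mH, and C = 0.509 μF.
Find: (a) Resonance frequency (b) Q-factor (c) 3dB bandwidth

Step 1 — Resonance condition Im(Z)=0 gives ω₀ = 1/√(LC).
Step 2 — ω₀ = 1/√(0.143·5.09e-07) = 3707 rad/s.
Step 3 — f₀ = ω₀/(2π) = 589.9 Hz.
Step 4 — Series Q: Q = ω₀L/R = 3707·0.143/2840 = 0.1866.
Step 5 — 3dB bandwidth: Δω = ω₀/Q = 1.986e+04 rad/s; BW = Δω/(2π) = 3161 Hz.

(a) f₀ = 589.9 Hz  (b) Q = 0.1866  (c) BW = 3161 Hz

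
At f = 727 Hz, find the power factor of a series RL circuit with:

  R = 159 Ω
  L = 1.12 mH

Step 1 — Angular frequency: ω = 2π·f = 2π·727 = 4568 rad/s.
Step 2 — Component impedances:
  R: Z = R = 159 Ω
  L: Z = jωL = j·4568·0.00112 = 0 + j5.116 Ω
Step 3 — Series combination: Z_total = R + L = 159 + j5.116 Ω = 159.1∠1.8° Ω.
Step 4 — Power factor: PF = cos(φ) = Re(Z)/|Z| = 159/159.08 = 0.9995.
Step 5 — Type: Im(Z) = 5.116 ⇒ lagging (phase φ = 1.8°).

PF = 0.9995 (lagging, φ = 1.8°)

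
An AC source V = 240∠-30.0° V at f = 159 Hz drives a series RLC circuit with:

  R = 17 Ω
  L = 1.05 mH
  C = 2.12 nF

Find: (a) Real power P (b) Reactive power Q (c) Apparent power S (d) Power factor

Step 1 — Angular frequency: ω = 2π·f = 2π·159 = 999 rad/s.
Step 2 — Component impedances:
  R: Z = R = 17 Ω
  L: Z = jωL = j·999·0.00105 = 0 + j1.049 Ω
  C: Z = 1/(jωC) = -j/(ω·C) = 0 - j4.722e+05 Ω
Step 3 — Series combination: Z_total = R + L + C = 17 - j4.722e+05 Ω = 4.722e+05∠-90.0° Ω.
Step 4 — Source phasor: V = 240∠-30.0° V = 207.8 - j120 V.
Step 5 — Current: I = V / Z = 0.0002542 + j0.0004402 A = 0.0005083∠60.0° A.
Step 6 — Complex power: S = V·I* = 4.392e-06 - j0.122 VA.
Step 7 — Real power: P = Re(S) = 4.392e-06 W.
Step 8 — Reactive power: Q = Im(S) = -0.122 VAR.
Step 9 — Apparent power: |S| = 0.122 VA.
Step 10 — Power factor: PF = P/|S| = 3.6e-05 (leading).

(a) P = 4.392e-06 W  (b) Q = -0.122 VAR  (c) S = 0.122 VA  (d) PF = 3.6e-05 (leading)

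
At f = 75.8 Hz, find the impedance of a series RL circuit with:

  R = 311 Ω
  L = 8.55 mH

Step 1 — Angular frequency: ω = 2π·f = 2π·75.8 = 476.3 rad/s.
Step 2 — Component impedances:
  R: Z = R = 311 Ω
  L: Z = jωL = j·476.3·0.00855 = 0 + j4.072 Ω
Step 3 — Series combination: Z_total = R + L = 311 + j4.072 Ω = 311∠0.8° Ω.

Z = 311 + j4.072 Ω = 311∠0.8° Ω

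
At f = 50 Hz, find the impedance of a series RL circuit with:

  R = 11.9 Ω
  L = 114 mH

Step 1 — Angular frequency: ω = 2π·f = 2π·50 = 314.2 rad/s.
Step 2 — Component impedances:
  R: Z = R = 11.9 Ω
  L: Z = jωL = j·314.2·0.114 = 0 + j35.81 Ω
Step 3 — Series combination: Z_total = R + L = 11.9 + j35.81 Ω = 37.74∠71.6° Ω.

Z = 11.9 + j35.81 Ω = 37.74∠71.6° Ω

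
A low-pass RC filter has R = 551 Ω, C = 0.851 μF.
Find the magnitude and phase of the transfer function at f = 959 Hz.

Step 1 — Angular frequency: ω = 2π·959 = 6026 rad/s.
Step 2 — Transfer function: H(jω) = 1/(1 + jωRC).
Step 3 — Denominator: 1 + jωRC = 1 + j·6026·551·8.51e-07 = 1 + j2.825.
Step 4 — H = 0.1113 - j0.3145.
Step 5 — Magnitude: |H| = 0.3337 (-9.5 dB); phase: φ = -70.5°.

|H| = 0.3337 (-9.5 dB), φ = -70.5°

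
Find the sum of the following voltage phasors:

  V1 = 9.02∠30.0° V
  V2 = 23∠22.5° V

Step 1 — Convert each phasor to rectangular form:
  V1 = 9.02·(cos(30.0°) + j·sin(30.0°)) = 7.812 + j4.51 V
  V2 = 23·(cos(22.5°) + j·sin(22.5°)) = 21.25 + j8.802 V
Step 2 — Sum components: V_total = 29.06 + j13.31 V.
Step 3 — Convert to polar: |V_total| = 31.96 V, ∠V_total = 24.6°.

V_total = 31.96∠24.6° V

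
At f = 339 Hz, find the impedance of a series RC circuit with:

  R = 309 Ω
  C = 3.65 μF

Step 1 — Angular frequency: ω = 2π·f = 2π·339 = 2130 rad/s.
Step 2 — Component impedances:
  R: Z = R = 309 Ω
  C: Z = 1/(jωC) = -j/(ω·C) = 0 - j128.6 Ω
Step 3 — Series combination: Z_total = R + C = 309 - j128.6 Ω = 334.7∠-22.6° Ω.

Z = 309 - j128.6 Ω = 334.7∠-22.6° Ω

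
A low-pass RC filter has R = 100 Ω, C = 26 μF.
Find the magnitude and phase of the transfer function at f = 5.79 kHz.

Step 1 — Angular frequency: ω = 2π·5790 = 3.638e+04 rad/s.
Step 2 — Transfer function: H(jω) = 1/(1 + jωRC).
Step 3 — Denominator: 1 + jωRC = 1 + j·3.638e+04·100·2.6e-05 = 1 + j94.59.
Step 4 — H = 0.0001118 - j0.01057.
Step 5 — Magnitude: |H| = 0.01057 (-39.5 dB); phase: φ = -89.4°.

|H| = 0.01057 (-39.5 dB), φ = -89.4°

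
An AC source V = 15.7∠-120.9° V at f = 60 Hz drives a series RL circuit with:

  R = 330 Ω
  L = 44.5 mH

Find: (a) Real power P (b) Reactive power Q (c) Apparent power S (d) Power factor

Step 1 — Angular frequency: ω = 2π·f = 2π·60 = 377 rad/s.
Step 2 — Component impedances:
  R: Z = R = 330 Ω
  L: Z = jωL = j·377·0.0445 = 0 + j16.78 Ω
Step 3 — Series combination: Z_total = R + L = 330 + j16.78 Ω = 330.4∠2.9° Ω.
Step 4 — Source phasor: V = 15.7∠-120.9° V = -8.063 - j13.47 V.
Step 5 — Current: I = V / Z = -0.02644 - j0.03948 A = 0.04751∠-123.8° A.
Step 6 — Complex power: S = V·I* = 0.745 + j0.03787 VA.
Step 7 — Real power: P = Re(S) = 0.745 W.
Step 8 — Reactive power: Q = Im(S) = 0.03787 VAR.
Step 9 — Apparent power: |S| = 0.746 VA.
Step 10 — Power factor: PF = P/|S| = 0.9987 (lagging).

(a) P = 0.745 W  (b) Q = 0.03787 VAR  (c) S = 0.746 VA  (d) PF = 0.9987 (lagging)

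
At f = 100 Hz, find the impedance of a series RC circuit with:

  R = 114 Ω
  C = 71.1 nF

Step 1 — Angular frequency: ω = 2π·f = 2π·100 = 628.3 rad/s.
Step 2 — Component impedances:
  R: Z = R = 114 Ω
  C: Z = 1/(jωC) = -j/(ω·C) = 0 - j2.238e+04 Ω
Step 3 — Series combination: Z_total = R + C = 114 - j2.238e+04 Ω = 2.238e+04∠-89.7° Ω.

Z = 114 - j2.238e+04 Ω = 2.238e+04∠-89.7° Ω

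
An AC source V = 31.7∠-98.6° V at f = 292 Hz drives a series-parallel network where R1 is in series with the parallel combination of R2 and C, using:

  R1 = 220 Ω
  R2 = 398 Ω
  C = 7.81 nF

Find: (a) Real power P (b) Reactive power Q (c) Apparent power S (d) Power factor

Step 1 — Angular frequency: ω = 2π·f = 2π·292 = 1835 rad/s.
Step 2 — Component impedances:
  R1: Z = R = 220 Ω
  R2: Z = R = 398 Ω
  C: Z = 1/(jωC) = -j/(ω·C) = 0 - j6.979e+04 Ω
Step 3 — Parallel branch: R2 || C = 1/(1/R2 + 1/C) = 398 - j2.27 Ω.
Step 4 — Series with R1: Z_total = R1 + (R2 || C) = 618 - j2.27 Ω = 618∠-0.2° Ω.
Step 5 — Source phasor: V = 31.7∠-98.6° V = -4.74 - j31.34 V.
Step 6 — Current: I = V / Z = -0.007484 - j0.05075 A = 0.0513∠-98.4° A.
Step 7 — Complex power: S = V·I* = 1.626 - j0.005972 VA.
Step 8 — Real power: P = Re(S) = 1.626 W.
Step 9 — Reactive power: Q = Im(S) = -0.005972 VAR.
Step 10 — Apparent power: |S| = 1.626 VA.
Step 11 — Power factor: PF = P/|S| = 1 (leading).

(a) P = 1.626 W  (b) Q = -0.005972 VAR  (c) S = 1.626 VA  (d) PF = 1 (leading)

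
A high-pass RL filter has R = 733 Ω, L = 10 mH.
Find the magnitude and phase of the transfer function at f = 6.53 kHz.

Step 1 — Angular frequency: ω = 2π·6530 = 4.103e+04 rad/s.
Step 2 — Transfer function: H(jω) = jωL/(R + jωL).
Step 3 — Numerator jωL = j·410.3; denominator R + jωL = 733 + j410.3.
Step 4 — H = 0.2386 + j0.4262.
Step 5 — Magnitude: |H| = 0.4884 (-6.2 dB); phase: φ = 60.8°.

|H| = 0.4884 (-6.2 dB), φ = 60.8°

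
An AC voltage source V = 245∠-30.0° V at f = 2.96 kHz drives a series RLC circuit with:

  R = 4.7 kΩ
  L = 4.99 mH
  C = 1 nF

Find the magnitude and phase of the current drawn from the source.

Step 1 — Angular frequency: ω = 2π·f = 2π·2960 = 1.86e+04 rad/s.
Step 2 — Component impedances:
  R: Z = R = 4700 Ω
  L: Z = jωL = j·1.86e+04·0.00499 = 0 + j92.81 Ω
  C: Z = 1/(jωC) = -j/(ω·C) = 0 - j5.377e+04 Ω
Step 3 — Series combination: Z_total = R + L + C = 4700 - j5.368e+04 Ω = 5.388e+04∠-85.0° Ω.
Step 4 — Source phasor: V = 245∠-30.0° V = 212.2 - j122.5 V.
Step 5 — Ohm's law: I = V / Z_total = (212.2 - j122.5) / (4700 - j5.368e+04) = 0.002608 + j0.003725 A.
Step 6 — Convert to polar: |I| = 0.004547 A, ∠I = 55.0°.

I = 0.004547∠55.0° A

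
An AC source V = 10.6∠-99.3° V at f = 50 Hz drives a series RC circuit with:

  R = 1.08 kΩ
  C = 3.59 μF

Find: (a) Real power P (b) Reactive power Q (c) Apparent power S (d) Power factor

Step 1 — Angular frequency: ω = 2π·f = 2π·50 = 314.2 rad/s.
Step 2 — Component impedances:
  R: Z = R = 1080 Ω
  C: Z = 1/(jωC) = -j/(ω·C) = 0 - j886.7 Ω
Step 3 — Series combination: Z_total = R + C = 1080 - j886.7 Ω = 1397∠-39.4° Ω.
Step 4 — Source phasor: V = 10.6∠-99.3° V = -1.713 - j10.46 V.
Step 5 — Current: I = V / Z = 0.003803 - j0.006564 A = 0.007586∠-59.9° A.
Step 6 — Complex power: S = V·I* = 0.06215 - j0.05102 VA.
Step 7 — Real power: P = Re(S) = 0.06215 W.
Step 8 — Reactive power: Q = Im(S) = -0.05102 VAR.
Step 9 — Apparent power: |S| = 0.08041 VA.
Step 10 — Power factor: PF = P/|S| = 0.7729 (leading).

(a) P = 0.06215 W  (b) Q = -0.05102 VAR  (c) S = 0.08041 VA  (d) PF = 0.7729 (leading)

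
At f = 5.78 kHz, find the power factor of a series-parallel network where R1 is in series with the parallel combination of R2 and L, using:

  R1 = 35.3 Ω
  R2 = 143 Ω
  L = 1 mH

Step 1 — Angular frequency: ω = 2π·f = 2π·5780 = 3.632e+04 rad/s.
Step 2 — Component impedances:
  R1: Z = R = 35.3 Ω
  R2: Z = R = 143 Ω
  L: Z = jωL = j·3.632e+04·0.001 = 0 + j36.32 Ω
Step 3 — Parallel branch: R2 || L = 1/(1/R2 + 1/L) = 8.664 + j34.12 Ω.
Step 4 — Series with R1: Z_total = R1 + (R2 || L) = 43.96 + j34.12 Ω = 55.65∠37.8° Ω.
Step 5 — Power factor: PF = cos(φ) = Re(Z)/|Z| = 43.964/55.649 = 0.79.
Step 6 — Type: Im(Z) = 34.12 ⇒ lagging (phase φ = 37.8°).

PF = 0.79 (lagging, φ = 37.8°)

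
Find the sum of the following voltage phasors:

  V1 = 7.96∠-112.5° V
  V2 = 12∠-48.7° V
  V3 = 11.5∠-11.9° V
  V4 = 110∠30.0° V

Step 1 — Convert each phasor to rectangular form:
  V1 = 7.96·(cos(-112.5°) + j·sin(-112.5°)) = -3.046 - j7.354 V
  V2 = 12·(cos(-48.7°) + j·sin(-48.7°)) = 7.92 - j9.015 V
  V3 = 11.5·(cos(-11.9°) + j·sin(-11.9°)) = 11.25 - j2.371 V
  V4 = 110·(cos(30.0°) + j·sin(30.0°)) = 95.26 + j55 V
Step 2 — Sum components: V_total = 111.4 + j36.26 V.
Step 3 — Convert to polar: |V_total| = 117.1 V, ∠V_total = 18.0°.

V_total = 117.1∠18.0° V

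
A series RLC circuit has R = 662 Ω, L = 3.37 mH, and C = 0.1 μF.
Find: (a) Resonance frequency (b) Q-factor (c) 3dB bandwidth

Step 1 — Resonance condition Im(Z)=0 gives ω₀ = 1/√(LC).
Step 2 — ω₀ = 1/√(0.00337·1e-07) = 5.447e+04 rad/s.
Step 3 — f₀ = ω₀/(2π) = 8670 Hz.
Step 4 — Series Q: Q = ω₀L/R = 5.447e+04·0.00337/662 = 0.2773.
Step 5 — 3dB bandwidth: Δω = ω₀/Q = 1.964e+05 rad/s; BW = Δω/(2π) = 3.126e+04 Hz.

(a) f₀ = 8670 Hz  (b) Q = 0.2773  (c) BW = 3.126e+04 Hz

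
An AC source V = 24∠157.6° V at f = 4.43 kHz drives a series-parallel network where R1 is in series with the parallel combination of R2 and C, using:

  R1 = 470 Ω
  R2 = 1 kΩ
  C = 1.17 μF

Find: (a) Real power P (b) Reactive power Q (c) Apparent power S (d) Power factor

Step 1 — Angular frequency: ω = 2π·f = 2π·4430 = 2.783e+04 rad/s.
Step 2 — Component impedances:
  R1: Z = R = 470 Ω
  R2: Z = R = 1000 Ω
  C: Z = 1/(jωC) = -j/(ω·C) = 0 - j30.71 Ω
Step 3 — Parallel branch: R2 || C = 1/(1/R2 + 1/C) = 0.942 - j30.68 Ω.
Step 4 — Series with R1: Z_total = R1 + (R2 || C) = 470.9 - j30.68 Ω = 471.9∠-3.7° Ω.
Step 5 — Source phasor: V = 24∠157.6° V = -22.19 + j9.146 V.
Step 6 — Current: I = V / Z = -0.04818 + j0.01628 A = 0.05085∠161.3° A.
Step 7 — Complex power: S = V·I* = 1.218 - j0.07934 VA.
Step 8 — Real power: P = Re(S) = 1.218 W.
Step 9 — Reactive power: Q = Im(S) = -0.07934 VAR.
Step 10 — Apparent power: |S| = 1.22 VA.
Step 11 — Power factor: PF = P/|S| = 0.9979 (leading).

(a) P = 1.218 W  (b) Q = -0.07934 VAR  (c) S = 1.22 VA  (d) PF = 0.9979 (leading)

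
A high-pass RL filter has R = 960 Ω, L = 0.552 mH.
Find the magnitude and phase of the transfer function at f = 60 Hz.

Step 1 — Angular frequency: ω = 2π·60 = 377 rad/s.
Step 2 — Transfer function: H(jω) = jωL/(R + jωL).
Step 3 — Numerator jωL = j·0.2081; denominator R + jωL = 960 + j0.2081.
Step 4 — H = 4.699e-08 + j0.0002168.
Step 5 — Magnitude: |H| = 0.0002168 (-73.3 dB); phase: φ = 90.0°.

|H| = 0.0002168 (-73.3 dB), φ = 90.0°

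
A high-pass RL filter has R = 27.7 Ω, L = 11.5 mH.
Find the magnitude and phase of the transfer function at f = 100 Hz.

Step 1 — Angular frequency: ω = 2π·100 = 628.3 rad/s.
Step 2 — Transfer function: H(jω) = jωL/(R + jωL).
Step 3 — Numerator jωL = j·7.226; denominator R + jωL = 27.7 + j7.226.
Step 4 — H = 0.06371 + j0.2442.
Step 5 — Magnitude: |H| = 0.2524 (-12.0 dB); phase: φ = 75.4°.

|H| = 0.2524 (-12.0 dB), φ = 75.4°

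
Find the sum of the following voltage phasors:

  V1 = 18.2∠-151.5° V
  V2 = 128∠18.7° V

Step 1 — Convert each phasor to rectangular form:
  V1 = 18.2·(cos(-151.5°) + j·sin(-151.5°)) = -15.99 - j8.684 V
  V2 = 128·(cos(18.7°) + j·sin(18.7°)) = 121.2 + j41.04 V
Step 2 — Sum components: V_total = 105.2 + j32.35 V.
Step 3 — Convert to polar: |V_total| = 110.1 V, ∠V_total = 17.1°.

V_total = 110.1∠17.1° V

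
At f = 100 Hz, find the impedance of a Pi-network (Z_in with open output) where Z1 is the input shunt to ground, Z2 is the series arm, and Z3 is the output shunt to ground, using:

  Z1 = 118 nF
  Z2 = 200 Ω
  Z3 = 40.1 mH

Step 1 — Angular frequency: ω = 2π·f = 2π·100 = 628.3 rad/s.
Step 2 — Component impedances:
  Z1: Z = 1/(jωC) = -j/(ω·C) = 0 - j1.349e+04 Ω
  Z2: Z = R = 200 Ω
  Z3: Z = jωL = j·628.3·0.0401 = 0 + j25.2 Ω
Step 3 — With open output, the series arm Z2 and the output shunt Z3 appear in series to ground: Z2 + Z3 = 200 + j25.2 Ω.
Step 4 — Parallel with input shunt Z1: Z_in = Z1 || (Z2 + Z3) = 200.7 + j22.26 Ω = 201.9∠6.3° Ω.

Z = 200.7 + j22.26 Ω = 201.9∠6.3° Ω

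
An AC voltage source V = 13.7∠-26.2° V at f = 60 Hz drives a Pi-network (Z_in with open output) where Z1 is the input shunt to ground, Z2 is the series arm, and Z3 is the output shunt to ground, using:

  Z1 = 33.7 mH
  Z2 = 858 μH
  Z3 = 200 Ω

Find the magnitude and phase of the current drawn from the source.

Step 1 — Angular frequency: ω = 2π·f = 2π·60 = 377 rad/s.
Step 2 — Component impedances:
  Z1: Z = jωL = j·377·0.0337 = 0 + j12.7 Ω
  Z2: Z = jωL = j·377·0.000858 = 0 + j0.3235 Ω
  Z3: Z = R = 200 Ω
Step 3 — With open output, the series arm Z2 and the output shunt Z3 appear in series to ground: Z2 + Z3 = 200 + j0.3235 Ω.
Step 4 — Parallel with input shunt Z1: Z_in = Z1 || (Z2 + Z3) = 0.8036 + j12.65 Ω = 12.68∠86.4° Ω.
Step 5 — Source phasor: V = 13.7∠-26.2° V = 12.29 - j6.049 V.
Step 6 — Ohm's law: I = V / Z_total = (12.29 - j6.049) / (0.8036 + j12.65) = -0.4147 - j0.9979 A.
Step 7 — Convert to polar: |I| = 1.081 A, ∠I = -112.6°.

I = 1.081∠-112.6° A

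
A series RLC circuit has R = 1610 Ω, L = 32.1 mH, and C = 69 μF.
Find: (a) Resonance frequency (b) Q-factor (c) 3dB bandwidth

Step 1 — Resonance: ω₀ = 1/√(LC) = 1/√(0.0321·6.9e-05) = 671.9 rad/s.
Step 2 — f₀ = ω₀/(2π) = 106.9 Hz.
Step 3 — Series Q: Q = ω₀L/R = 671.9·0.0321/1610 = 0.0134.
Step 4 — Bandwidth: Δω = ω₀/Q = 5.016e+04 rad/s; BW = Δω/(2π) = 7983 Hz.

(a) f₀ = 106.9 Hz  (b) Q = 0.0134  (c) BW = 7983 Hz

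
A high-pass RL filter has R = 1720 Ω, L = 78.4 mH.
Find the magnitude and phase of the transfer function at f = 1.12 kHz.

Step 1 — Angular frequency: ω = 2π·1120 = 7037 rad/s.
Step 2 — Transfer function: H(jω) = jωL/(R + jωL).
Step 3 — Numerator jωL = j·551.7; denominator R + jωL = 1720 + j551.7.
Step 4 — H = 0.09329 + j0.2908.
Step 5 — Magnitude: |H| = 0.3054 (-10.3 dB); phase: φ = 72.2°.

|H| = 0.3054 (-10.3 dB), φ = 72.2°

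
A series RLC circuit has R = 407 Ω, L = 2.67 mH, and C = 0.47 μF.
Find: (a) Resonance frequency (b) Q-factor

Step 1 — Resonance condition Im(Z)=0 gives ω₀ = 1/√(LC).
Step 2 — ω₀ = 1/√(0.00267·4.7e-07) = 2.823e+04 rad/s.
Step 3 — f₀ = ω₀/(2π) = 4493 Hz.
Step 4 — Series Q: Q = ω₀L/R = 2.823e+04·0.00267/407 = 0.1852.

(a) f₀ = 4493 Hz  (b) Q = 0.1852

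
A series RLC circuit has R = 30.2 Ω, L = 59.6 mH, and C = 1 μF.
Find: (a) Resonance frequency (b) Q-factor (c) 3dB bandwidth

Step 1 — Resonance: ω₀ = 1/√(LC) = 1/√(0.0596·1e-06) = 4096 rad/s.
Step 2 — f₀ = ω₀/(2π) = 651.9 Hz.
Step 3 — Series Q: Q = ω₀L/R = 4096·0.0596/30.2 = 8.084.
Step 4 — Bandwidth: Δω = ω₀/Q = 506.7 rad/s; BW = Δω/(2π) = 80.65 Hz.

(a) f₀ = 651.9 Hz  (b) Q = 8.084  (c) BW = 80.65 Hz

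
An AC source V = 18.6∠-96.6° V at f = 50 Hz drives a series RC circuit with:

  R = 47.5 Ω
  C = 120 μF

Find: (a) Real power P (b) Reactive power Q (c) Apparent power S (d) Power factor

Step 1 — Angular frequency: ω = 2π·f = 2π·50 = 314.2 rad/s.
Step 2 — Component impedances:
  R: Z = R = 47.5 Ω
  C: Z = 1/(jωC) = -j/(ω·C) = 0 - j26.53 Ω
Step 3 — Series combination: Z_total = R + C = 47.5 - j26.53 Ω = 54.4∠-29.2° Ω.
Step 4 — Source phasor: V = 18.6∠-96.6° V = -2.138 - j18.48 V.
Step 5 — Current: I = V / Z = 0.1313 - j0.3157 A = 0.3419∠-67.4° A.
Step 6 — Complex power: S = V·I* = 5.552 - j3.1 VA.
Step 7 — Real power: P = Re(S) = 5.552 W.
Step 8 — Reactive power: Q = Im(S) = -3.1 VAR.
Step 9 — Apparent power: |S| = 6.359 VA.
Step 10 — Power factor: PF = P/|S| = 0.8731 (leading).

(a) P = 5.552 W  (b) Q = -3.1 VAR  (c) S = 6.359 VA  (d) PF = 0.8731 (leading)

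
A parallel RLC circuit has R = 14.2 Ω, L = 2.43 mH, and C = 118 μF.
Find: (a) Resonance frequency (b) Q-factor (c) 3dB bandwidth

Step 1 — Resonance: ω₀ = 1/√(LC) = 1/√(0.00243·0.000118) = 1867 rad/s.
Step 2 — f₀ = ω₀/(2π) = 297.2 Hz.
Step 3 — Parallel Q: Q = R/(ω₀L) = 14.2/(1867·0.00243) = 3.129.
Step 4 — Bandwidth: Δω = ω₀/Q = 596.8 rad/s; BW = Δω/(2π) = 94.98 Hz.

(a) f₀ = 297.2 Hz  (b) Q = 3.129  (c) BW = 94.98 Hz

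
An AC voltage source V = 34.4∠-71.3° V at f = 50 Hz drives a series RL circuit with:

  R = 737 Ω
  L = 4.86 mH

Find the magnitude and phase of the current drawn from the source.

Step 1 — Angular frequency: ω = 2π·f = 2π·50 = 314.2 rad/s.
Step 2 — Component impedances:
  R: Z = R = 737 Ω
  L: Z = jωL = j·314.2·0.00486 = 0 + j1.527 Ω
Step 3 — Series combination: Z_total = R + L = 737 + j1.527 Ω = 737∠0.1° Ω.
Step 4 — Source phasor: V = 34.4∠-71.3° V = 11.03 - j32.58 V.
Step 5 — Ohm's law: I = V / Z_total = (11.03 - j32.58) / (737 + j1.527) = 0.01487 - j0.04424 A.
Step 6 — Convert to polar: |I| = 0.04668 A, ∠I = -71.4°.

I = 0.04668∠-71.4° A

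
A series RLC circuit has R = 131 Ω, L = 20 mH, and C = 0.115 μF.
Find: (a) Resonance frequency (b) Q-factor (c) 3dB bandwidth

Step 1 — Resonance: ω₀ = 1/√(LC) = 1/√(0.02·1.15e-07) = 2.085e+04 rad/s.
Step 2 — f₀ = ω₀/(2π) = 3319 Hz.
Step 3 — Series Q: Q = ω₀L/R = 2.085e+04·0.02/131 = 3.183.
Step 4 — Bandwidth: Δω = ω₀/Q = 6550 rad/s; BW = Δω/(2π) = 1042 Hz.

(a) f₀ = 3319 Hz  (b) Q = 3.183  (c) BW = 1042 Hz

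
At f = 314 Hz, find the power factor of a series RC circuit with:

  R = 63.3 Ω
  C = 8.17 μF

Step 1 — Angular frequency: ω = 2π·f = 2π·314 = 1973 rad/s.
Step 2 — Component impedances:
  R: Z = R = 63.3 Ω
  C: Z = 1/(jωC) = -j/(ω·C) = 0 - j62.04 Ω
Step 3 — Series combination: Z_total = R + C = 63.3 - j62.04 Ω = 88.63∠-44.4° Ω.
Step 4 — Power factor: PF = cos(φ) = Re(Z)/|Z| = 63.3/88.63 = 0.7142.
Step 5 — Type: Im(Z) = -62.04 ⇒ leading (phase φ = -44.4°).

PF = 0.7142 (leading, φ = -44.4°)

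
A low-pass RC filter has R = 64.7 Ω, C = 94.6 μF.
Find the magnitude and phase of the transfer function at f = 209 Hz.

Step 1 — Angular frequency: ω = 2π·209 = 1313 rad/s.
Step 2 — Transfer function: H(jω) = 1/(1 + jωRC).
Step 3 — Denominator: 1 + jωRC = 1 + j·1313·64.7·9.46e-05 = 1 + j8.038.
Step 4 — H = 0.01524 - j0.1225.
Step 5 — Magnitude: |H| = 0.1235 (-18.2 dB); phase: φ = -82.9°.

|H| = 0.1235 (-18.2 dB), φ = -82.9°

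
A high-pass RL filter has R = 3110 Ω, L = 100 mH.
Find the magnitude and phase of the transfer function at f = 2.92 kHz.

Step 1 — Angular frequency: ω = 2π·2920 = 1.835e+04 rad/s.
Step 2 — Transfer function: H(jω) = jωL/(R + jωL).
Step 3 — Numerator jωL = j·1835; denominator R + jωL = 3110 + j1835.
Step 4 — H = 0.2582 + j0.4376.
Step 5 — Magnitude: |H| = 0.5081 (-5.9 dB); phase: φ = 59.5°.

|H| = 0.5081 (-5.9 dB), φ = 59.5°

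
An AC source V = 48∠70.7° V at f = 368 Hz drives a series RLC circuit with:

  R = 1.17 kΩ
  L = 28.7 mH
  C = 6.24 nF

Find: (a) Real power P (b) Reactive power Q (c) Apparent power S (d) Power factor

Step 1 — Angular frequency: ω = 2π·f = 2π·368 = 2312 rad/s.
Step 2 — Component impedances:
  R: Z = R = 1170 Ω
  L: Z = jωL = j·2312·0.0287 = 0 + j66.36 Ω
  C: Z = 1/(jωC) = -j/(ω·C) = 0 - j6.931e+04 Ω
Step 3 — Series combination: Z_total = R + L + C = 1170 - j6.924e+04 Ω = 6.925e+04∠-89.0° Ω.
Step 4 — Source phasor: V = 48∠70.7° V = 15.86 + j45.3 V.
Step 5 — Current: I = V / Z = -0.0006502 + j0.0002401 A = 0.0006931∠159.7° A.
Step 6 — Complex power: S = V·I* = 0.0005621 - j0.03326 VA.
Step 7 — Real power: P = Re(S) = 0.0005621 W.
Step 8 — Reactive power: Q = Im(S) = -0.03326 VAR.
Step 9 — Apparent power: |S| = 0.03327 VA.
Step 10 — Power factor: PF = P/|S| = 0.01689 (leading).

(a) P = 0.0005621 W  (b) Q = -0.03326 VAR  (c) S = 0.03327 VA  (d) PF = 0.01689 (leading)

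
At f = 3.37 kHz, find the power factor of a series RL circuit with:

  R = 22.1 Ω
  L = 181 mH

Step 1 — Angular frequency: ω = 2π·f = 2π·3370 = 2.117e+04 rad/s.
Step 2 — Component impedances:
  R: Z = R = 22.1 Ω
  L: Z = jωL = j·2.117e+04·0.181 = 0 + j3833 Ω
Step 3 — Series combination: Z_total = R + L = 22.1 + j3833 Ω = 3833∠89.7° Ω.
Step 4 — Power factor: PF = cos(φ) = Re(Z)/|Z| = 22.1/3833 = 0.005766.
Step 5 — Type: Im(Z) = 3833 ⇒ lagging (phase φ = 89.7°).

PF = 0.005766 (lagging, φ = 89.7°)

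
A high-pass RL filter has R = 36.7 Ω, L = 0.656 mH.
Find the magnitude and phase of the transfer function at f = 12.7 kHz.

Step 1 — Angular frequency: ω = 2π·1.27e+04 = 7.98e+04 rad/s.
Step 2 — Transfer function: H(jω) = jωL/(R + jωL).
Step 3 — Numerator jωL = j·52.35; denominator R + jωL = 36.7 + j52.35.
Step 4 — H = 0.6704 + j0.4701.
Step 5 — Magnitude: |H| = 0.8188 (-1.7 dB); phase: φ = 35.0°.

|H| = 0.8188 (-1.7 dB), φ = 35.0°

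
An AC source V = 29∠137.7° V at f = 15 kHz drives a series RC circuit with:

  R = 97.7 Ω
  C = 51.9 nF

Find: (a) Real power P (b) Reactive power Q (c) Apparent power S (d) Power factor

Step 1 — Angular frequency: ω = 2π·f = 2π·1.5e+04 = 9.425e+04 rad/s.
Step 2 — Component impedances:
  R: Z = R = 97.7 Ω
  C: Z = 1/(jωC) = -j/(ω·C) = 0 - j204.4 Ω
Step 3 — Series combination: Z_total = R + C = 97.7 - j204.4 Ω = 226.6∠-64.5° Ω.
Step 4 — Source phasor: V = 29∠137.7° V = -21.45 + j19.52 V.
Step 5 — Current: I = V / Z = -0.1185 - j0.04827 A = 0.128∠-157.8° A.
Step 6 — Complex power: S = V·I* = 1.6 - j3.349 VA.
Step 7 — Real power: P = Re(S) = 1.6 W.
Step 8 — Reactive power: Q = Im(S) = -3.349 VAR.
Step 9 — Apparent power: |S| = 3.712 VA.
Step 10 — Power factor: PF = P/|S| = 0.4312 (leading).

(a) P = 1.6 W  (b) Q = -3.349 VAR  (c) S = 3.712 VA  (d) PF = 0.4312 (leading)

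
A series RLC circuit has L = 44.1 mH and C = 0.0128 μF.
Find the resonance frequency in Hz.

Step 1 — Resonance condition Im(Z)=0 gives ω₀ = 1/√(LC).
Step 2 — ω₀ = 1/√(0.0441·1.28e-08) = 4.209e+04 rad/s.
Step 3 — f₀ = ω₀/(2π) = 6699 Hz.

f₀ = 6699 Hz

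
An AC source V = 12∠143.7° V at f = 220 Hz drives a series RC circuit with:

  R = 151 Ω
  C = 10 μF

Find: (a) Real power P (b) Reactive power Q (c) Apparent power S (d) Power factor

Step 1 — Angular frequency: ω = 2π·f = 2π·220 = 1382 rad/s.
Step 2 — Component impedances:
  R: Z = R = 151 Ω
  C: Z = 1/(jωC) = -j/(ω·C) = 0 - j72.34 Ω
Step 3 — Series combination: Z_total = R + C = 151 - j72.34 Ω = 167.4∠-25.6° Ω.
Step 4 — Source phasor: V = 12∠143.7° V = -9.671 + j7.104 V.
Step 5 — Current: I = V / Z = -0.07042 + j0.01331 A = 0.07167∠169.3° A.
Step 6 — Complex power: S = V·I* = 0.7756 - j0.3716 VA.
Step 7 — Real power: P = Re(S) = 0.7756 W.
Step 8 — Reactive power: Q = Im(S) = -0.3716 VAR.
Step 9 — Apparent power: |S| = 0.86 VA.
Step 10 — Power factor: PF = P/|S| = 0.9018 (leading).

(a) P = 0.7756 W  (b) Q = -0.3716 VAR  (c) S = 0.86 VA  (d) PF = 0.9018 (leading)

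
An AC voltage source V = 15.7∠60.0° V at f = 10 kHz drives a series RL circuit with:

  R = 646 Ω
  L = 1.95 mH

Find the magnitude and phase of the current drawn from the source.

Step 1 — Angular frequency: ω = 2π·f = 2π·1e+04 = 6.283e+04 rad/s.
Step 2 — Component impedances:
  R: Z = R = 646 Ω
  L: Z = jωL = j·6.283e+04·0.00195 = 0 + j122.5 Ω
Step 3 — Series combination: Z_total = R + L = 646 + j122.5 Ω = 657.5∠10.7° Ω.
Step 4 — Source phasor: V = 15.7∠60.0° V = 7.85 + j13.6 V.
Step 5 — Ohm's law: I = V / Z_total = (7.85 + j13.6) / (646 + j122.5) = 0.01558 + j0.01809 A.
Step 6 — Convert to polar: |I| = 0.02388 A, ∠I = 49.3°.

I = 0.02388∠49.3° A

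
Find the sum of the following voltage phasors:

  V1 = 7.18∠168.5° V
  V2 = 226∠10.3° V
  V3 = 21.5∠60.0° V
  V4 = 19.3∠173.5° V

Step 1 — Convert each phasor to rectangular form:
  V1 = 7.18·(cos(168.5°) + j·sin(168.5°)) = -7.036 + j1.431 V
  V2 = 226·(cos(10.3°) + j·sin(10.3°)) = 222.4 + j40.41 V
  V3 = 21.5·(cos(60.0°) + j·sin(60.0°)) = 10.75 + j18.62 V
  V4 = 19.3·(cos(173.5°) + j·sin(173.5°)) = -19.18 + j2.185 V
Step 2 — Sum components: V_total = 206.9 + j62.65 V.
Step 3 — Convert to polar: |V_total| = 216.2 V, ∠V_total = 16.8°.

V_total = 216.2∠16.8° V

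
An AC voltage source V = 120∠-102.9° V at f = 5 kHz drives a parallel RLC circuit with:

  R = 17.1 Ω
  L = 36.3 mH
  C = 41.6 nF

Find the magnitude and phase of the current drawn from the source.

Step 1 — Angular frequency: ω = 2π·f = 2π·5000 = 3.142e+04 rad/s.
Step 2 — Component impedances:
  R: Z = R = 17.1 Ω
  L: Z = jωL = j·3.142e+04·0.0363 = 0 + j1140 Ω
  C: Z = 1/(jωC) = -j/(ω·C) = 0 - j765.2 Ω
Step 3 — Parallel combination: 1/Z_total = 1/R + 1/L + 1/C; Z_total = 17.1 - j0.1257 Ω = 17.1∠-0.4° Ω.
Step 4 — Source phasor: V = 120∠-102.9° V = -26.79 - j117 V.
Step 5 — Ohm's law: I = V / Z_total = (-26.79 - j117) / (17.1 - j0.1257) = -1.516 - j6.852 A.
Step 6 — Convert to polar: |I| = 7.018 A, ∠I = -102.5°.

I = 7.018∠-102.5° A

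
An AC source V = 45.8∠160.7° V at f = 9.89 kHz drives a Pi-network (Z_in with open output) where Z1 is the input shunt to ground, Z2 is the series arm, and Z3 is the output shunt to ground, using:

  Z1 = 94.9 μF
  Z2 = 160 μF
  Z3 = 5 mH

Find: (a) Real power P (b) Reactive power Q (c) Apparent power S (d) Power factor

Step 1 — Angular frequency: ω = 2π·f = 2π·9890 = 6.214e+04 rad/s.
Step 2 — Component impedances:
  Z1: Z = 1/(jωC) = -j/(ω·C) = 0 - j0.1696 Ω
  Z2: Z = 1/(jωC) = -j/(ω·C) = 0 - j0.1006 Ω
  Z3: Z = jωL = j·6.214e+04·0.005 = 0 + j310.7 Ω
Step 3 — With open output, the series arm Z2 and the output shunt Z3 appear in series to ground: Z2 + Z3 = 0 + j310.6 Ω.
Step 4 — Parallel with input shunt Z1: Z_in = Z1 || (Z2 + Z3) = 0 - j0.1697 Ω = 0.1697∠-90.0° Ω.
Step 5 — Source phasor: V = 45.8∠160.7° V = -43.23 + j15.14 V.
Step 6 — Current: I = V / Z = -89.22 - j254.8 A = 269.9∠-109.3° A.
Step 7 — Complex power: S = V·I* = 0 - j1.236e+04 VA.
Step 8 — Real power: P = Re(S) = 0 W.
Step 9 — Reactive power: Q = Im(S) = -1.236e+04 VAR.
Step 10 — Apparent power: |S| = 1.236e+04 VA.
Step 11 — Power factor: PF = P/|S| = 0 (leading).

(a) P = 0 W  (b) Q = -1.236e+04 VAR  (c) S = 1.236e+04 VA  (d) PF = 0 (leading)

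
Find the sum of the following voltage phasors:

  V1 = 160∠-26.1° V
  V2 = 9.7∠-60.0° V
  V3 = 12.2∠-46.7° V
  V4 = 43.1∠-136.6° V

Step 1 — Convert each phasor to rectangular form:
  V1 = 160·(cos(-26.1°) + j·sin(-26.1°)) = 143.7 - j70.39 V
  V2 = 9.7·(cos(-60.0°) + j·sin(-60.0°)) = 4.85 - j8.4 V
  V3 = 12.2·(cos(-46.7°) + j·sin(-46.7°)) = 8.367 - j8.879 V
  V4 = 43.1·(cos(-136.6°) + j·sin(-136.6°)) = -31.32 - j29.61 V
Step 2 — Sum components: V_total = 125.6 - j117.3 V.
Step 3 — Convert to polar: |V_total| = 171.8 V, ∠V_total = -43.0°.

V_total = 171.8∠-43.0° V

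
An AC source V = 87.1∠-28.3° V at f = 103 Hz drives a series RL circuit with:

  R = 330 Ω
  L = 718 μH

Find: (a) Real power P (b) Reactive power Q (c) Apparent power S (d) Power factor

Step 1 — Angular frequency: ω = 2π·f = 2π·103 = 647.2 rad/s.
Step 2 — Component impedances:
  R: Z = R = 330 Ω
  L: Z = jωL = j·647.2·0.000718 = 0 + j0.4647 Ω
Step 3 — Series combination: Z_total = R + L = 330 + j0.4647 Ω = 330∠0.1° Ω.
Step 4 — Source phasor: V = 87.1∠-28.3° V = 76.69 - j41.29 V.
Step 5 — Current: I = V / Z = 0.2322 - j0.1255 A = 0.2639∠-28.4° A.
Step 6 — Complex power: S = V·I* = 22.99 + j0.03237 VA.
Step 7 — Real power: P = Re(S) = 22.99 W.
Step 8 — Reactive power: Q = Im(S) = 0.03237 VAR.
Step 9 — Apparent power: |S| = 22.99 VA.
Step 10 — Power factor: PF = P/|S| = 1 (lagging).

(a) P = 22.99 W  (b) Q = 0.03237 VAR  (c) S = 22.99 VA  (d) PF = 1 (lagging)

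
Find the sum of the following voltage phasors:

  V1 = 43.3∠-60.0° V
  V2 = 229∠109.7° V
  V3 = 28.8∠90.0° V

Step 1 — Convert each phasor to rectangular form:
  V1 = 43.3·(cos(-60.0°) + j·sin(-60.0°)) = 21.65 - j37.5 V
  V2 = 229·(cos(109.7°) + j·sin(109.7°)) = -77.19 + j215.6 V
  V3 = 28.8·(cos(90.0°) + j·sin(90.0°)) = 0 + j28.8 V
Step 2 — Sum components: V_total = -55.54 + j206.9 V.
Step 3 — Convert to polar: |V_total| = 214.2 V, ∠V_total = 105.0°.

V_total = 214.2∠105.0° V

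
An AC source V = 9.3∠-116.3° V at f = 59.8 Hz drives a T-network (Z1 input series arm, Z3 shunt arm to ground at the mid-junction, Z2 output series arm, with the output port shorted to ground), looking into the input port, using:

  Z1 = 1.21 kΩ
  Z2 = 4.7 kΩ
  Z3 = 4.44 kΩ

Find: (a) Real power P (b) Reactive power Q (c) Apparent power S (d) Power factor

Step 1 — Angular frequency: ω = 2π·f = 2π·59.8 = 375.7 rad/s.
Step 2 — Component impedances:
  Z1: Z = R = 1210 Ω
  Z2: Z = R = 4700 Ω
  Z3: Z = R = 4440 Ω
Step 3 — With the output port shorted to ground, the output series arm Z2 runs from the junction to ground; the shunt arm Z3 also runs from the junction to ground. They appear in parallel: Z3 || Z2 = 2283 Ω.
Step 4 — Series with input arm Z1: Z_in = Z1 + (Z3 || Z2) = 3493 Ω = 3493∠0.0° Ω.
Step 5 — Source phasor: V = 9.3∠-116.3° V = -4.121 - j8.337 V.
Step 6 — Current: I = V / Z = -0.00118 - j0.002387 A = 0.002662∠-116.3° A.
Step 7 — Complex power: S = V·I* = 0.02476 VA.
Step 8 — Real power: P = Re(S) = 0.02476 W.
Step 9 — Reactive power: Q = Im(S) = 0 VAR.
Step 10 — Apparent power: |S| = 0.02476 VA.
Step 11 — Power factor: PF = P/|S| = 1 (unity).

(a) P = 0.02476 W  (b) Q = 0 VAR  (c) S = 0.02476 VA  (d) PF = 1 (unity)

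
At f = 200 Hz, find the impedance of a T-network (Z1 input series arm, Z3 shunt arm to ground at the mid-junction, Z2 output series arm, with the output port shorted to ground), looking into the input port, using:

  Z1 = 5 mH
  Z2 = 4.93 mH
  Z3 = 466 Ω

Step 1 — Angular frequency: ω = 2π·f = 2π·200 = 1257 rad/s.
Step 2 — Component impedances:
  Z1: Z = jωL = j·1257·0.005 = 0 + j6.283 Ω
  Z2: Z = jωL = j·1257·0.00493 = 0 + j6.195 Ω
  Z3: Z = R = 466 Ω
Step 3 — With the output port shorted to ground, the output series arm Z2 runs from the junction to ground; the shunt arm Z3 also runs from the junction to ground. They appear in parallel: Z3 || Z2 = 0.08235 + j6.194 Ω.
Step 4 — Series with input arm Z1: Z_in = Z1 + (Z3 || Z2) = 0.08235 + j12.48 Ω = 12.48∠89.6° Ω.

Z = 0.08235 + j12.48 Ω = 12.48∠89.6° Ω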